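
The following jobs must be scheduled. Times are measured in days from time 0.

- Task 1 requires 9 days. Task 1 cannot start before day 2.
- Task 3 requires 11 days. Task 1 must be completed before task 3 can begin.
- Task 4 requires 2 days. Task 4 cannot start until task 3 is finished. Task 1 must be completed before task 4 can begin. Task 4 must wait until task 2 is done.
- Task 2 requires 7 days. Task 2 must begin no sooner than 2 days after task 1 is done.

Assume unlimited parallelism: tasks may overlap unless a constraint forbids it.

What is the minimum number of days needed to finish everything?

After its own release at day 2, task 1 can start at day 2 and finishes at day 11.
Task 3 waits on task 1 (finishes day 11), so it starts at day 11 and finishes at 11 + 11 = day 22.
After task 1 (finishes day 11, plus 2-day gap → day 13), task 2 can start at day 13 and finishes at day 20.
Task 4 has to wait for task 3 (finishes day 22); task 1 (finishes day 11); task 2 (finishes day 20). The latest of these is day 22, so task 4 runs day 22 to 22 + 2 = day 24.
All tasks are finished once the last one completes. Finish times: Task 1 at 11, Task 2 at 20, Task 3 at 22, Task 4 at 24. The latest is day 24.

24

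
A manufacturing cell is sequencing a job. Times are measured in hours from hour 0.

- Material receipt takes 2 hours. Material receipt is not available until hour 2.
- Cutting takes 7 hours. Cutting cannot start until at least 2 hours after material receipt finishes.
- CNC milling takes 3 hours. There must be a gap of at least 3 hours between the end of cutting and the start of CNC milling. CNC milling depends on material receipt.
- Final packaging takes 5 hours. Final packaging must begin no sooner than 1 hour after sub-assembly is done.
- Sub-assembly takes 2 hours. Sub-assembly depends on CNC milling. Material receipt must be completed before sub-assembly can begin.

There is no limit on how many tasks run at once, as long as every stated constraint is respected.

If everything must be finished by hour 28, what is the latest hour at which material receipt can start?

3

Nothing follows final packaging; the deadline of hour 28 is its only limit. It must start by 28 − 5 = hour 23.
Since final packaging (must start by hour 23, minus 1-hour gap → hour 22) depends on it, sub-assembly must finish by hour 22. Backing off its 2-hour duration gives a latest start of hour 20.
Since sub-assembly (must start by hour 20) depends on it, CNC milling must finish by hour 20. Backing off its 3-hour duration gives a latest start of hour 17.
Cutting has to be done before CNC milling (must start by hour 17, minus 3-hour gap → hour 14). That means finishing by hour 14, i.e. starting by 14 − 7 = hour 7.
Material receipt has several dependents: cutting (must start by hour 7, minus 2-hour gap → hour 5); CNC milling (must start by hour 17); sub-assembly (must start by hour 20). The earliest of those limits is hour 5, so material receipt must start by 5 − 2 = hour 3.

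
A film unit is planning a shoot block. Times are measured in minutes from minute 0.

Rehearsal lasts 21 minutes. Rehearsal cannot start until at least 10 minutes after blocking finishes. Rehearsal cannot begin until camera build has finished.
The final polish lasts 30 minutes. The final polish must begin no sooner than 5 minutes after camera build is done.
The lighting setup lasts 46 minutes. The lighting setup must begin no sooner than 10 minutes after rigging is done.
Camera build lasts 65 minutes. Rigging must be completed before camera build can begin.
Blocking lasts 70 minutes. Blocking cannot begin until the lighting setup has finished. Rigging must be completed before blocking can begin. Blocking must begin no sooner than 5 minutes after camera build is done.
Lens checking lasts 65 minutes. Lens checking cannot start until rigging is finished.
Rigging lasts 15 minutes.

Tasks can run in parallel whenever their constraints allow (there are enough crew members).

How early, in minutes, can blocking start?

Rigging has no prerequisites, so it starts at minute 0 and finishes at minute 15.
Camera build cannot begin until rigging (finishes minute 15). It runs from minute 15 to 15 + 65 = minute 80.
The lighting setup cannot begin until rigging (finishes minute 15, plus 10-minute gap → minute 25). It runs from minute 25 to 25 + 46 = minute 71.
Blocking waits on the lighting setup (finishes minute 71); rigging (finishes minute 15); camera build (finishes minute 80, plus 5-minute gap → minute 85). The latest of these is minute 85, which is the earliest blocking can start.

85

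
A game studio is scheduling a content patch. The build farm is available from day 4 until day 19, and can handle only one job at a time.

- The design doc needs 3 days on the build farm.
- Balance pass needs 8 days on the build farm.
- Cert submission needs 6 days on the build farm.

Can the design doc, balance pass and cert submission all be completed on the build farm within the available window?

No

The build farm window is 19 − 4 = 15 days.
Running back to back, the jobs need 3 + 8 + 6 = 17 days on the build farm.
Since 17 > 15, they cannot all fit.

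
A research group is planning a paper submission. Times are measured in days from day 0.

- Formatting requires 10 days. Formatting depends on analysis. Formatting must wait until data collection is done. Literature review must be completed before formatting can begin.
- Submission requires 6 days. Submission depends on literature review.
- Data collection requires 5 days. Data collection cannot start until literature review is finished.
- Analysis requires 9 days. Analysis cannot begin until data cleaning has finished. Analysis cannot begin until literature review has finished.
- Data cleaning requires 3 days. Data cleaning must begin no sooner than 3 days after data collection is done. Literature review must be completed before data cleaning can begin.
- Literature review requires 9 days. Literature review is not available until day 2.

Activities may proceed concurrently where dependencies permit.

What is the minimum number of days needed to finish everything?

41

Literature review waits on its own release at day 2, so it starts at day 2 and finishes at 2 + 9 = day 11.
Submission cannot begin until literature review (finishes day 11). It runs from day 11 to 11 + 6 = day 17.
Data collection cannot begin until literature review (finishes day 11). It runs from day 11 to 11 + 5 = day 16.
Data cleaning has to wait for data collection (finishes day 16, plus 3-day gap → day 19); literature review (finishes day 11). The latest of these is day 19, so data cleaning runs day 19 to 19 + 3 = day 22.
Analysis has to wait for data cleaning (finishes day 22); literature review (finishes day 11). The latest of these is day 22, so analysis runs day 22 to 22 + 9 = day 31.
Formatting needs all of analysis (finishes day 31); data collection (finishes day 16); literature review (finishes day 11). That puts its earliest start at day 31; it finishes at 31 + 10 = day 41.
All tasks are finished once the last one completes. Finish times: Literature review at 11, Data collection at 16, Data cleaning at 22, Analysis at 31, Formatting at 41, Submission at 17. The latest is day 41.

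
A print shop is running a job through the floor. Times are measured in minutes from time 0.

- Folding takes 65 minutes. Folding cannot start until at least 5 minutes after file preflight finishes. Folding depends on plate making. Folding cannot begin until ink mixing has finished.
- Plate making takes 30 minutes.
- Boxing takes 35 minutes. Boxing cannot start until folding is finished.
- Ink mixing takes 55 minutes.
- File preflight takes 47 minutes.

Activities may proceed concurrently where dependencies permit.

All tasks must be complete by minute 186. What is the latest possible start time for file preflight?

34

Boxing has no dependents, so it just needs to finish by minute 186. Starting by 186 − 35 = minute 151 achieves that.
Folding must finish before boxing (must start by minute 151). With a 65-minute duration, folding must start by 151 − 65 = minute 86.
File preflight must finish before folding (must start by minute 86, minus 5-minute gap → minute 81). With a 47-minute duration, file preflight must start by 81 − 47 = minute 34.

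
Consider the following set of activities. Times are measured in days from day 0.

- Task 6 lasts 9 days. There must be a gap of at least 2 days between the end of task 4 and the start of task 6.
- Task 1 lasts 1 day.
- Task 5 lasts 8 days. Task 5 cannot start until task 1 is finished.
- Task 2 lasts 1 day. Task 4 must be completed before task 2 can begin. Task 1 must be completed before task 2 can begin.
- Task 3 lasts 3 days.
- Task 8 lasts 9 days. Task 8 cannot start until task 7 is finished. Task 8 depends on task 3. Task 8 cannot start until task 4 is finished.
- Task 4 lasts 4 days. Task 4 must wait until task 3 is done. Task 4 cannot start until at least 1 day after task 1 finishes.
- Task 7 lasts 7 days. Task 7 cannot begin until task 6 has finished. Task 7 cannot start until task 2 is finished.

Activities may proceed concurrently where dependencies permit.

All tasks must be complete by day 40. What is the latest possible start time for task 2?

Nothing follows task 8; the deadline of day 40 is its only limit. It must start by 40 − 9 = day 31.
Task 7 has to be done before task 8 (must start by day 31). That means finishing by day 31, i.e. starting by 31 − 7 = day 24.
Task 2 feeds into task 7 (must start by day 24); so task 2 must finish by day 24 and therefore start by day 23.

23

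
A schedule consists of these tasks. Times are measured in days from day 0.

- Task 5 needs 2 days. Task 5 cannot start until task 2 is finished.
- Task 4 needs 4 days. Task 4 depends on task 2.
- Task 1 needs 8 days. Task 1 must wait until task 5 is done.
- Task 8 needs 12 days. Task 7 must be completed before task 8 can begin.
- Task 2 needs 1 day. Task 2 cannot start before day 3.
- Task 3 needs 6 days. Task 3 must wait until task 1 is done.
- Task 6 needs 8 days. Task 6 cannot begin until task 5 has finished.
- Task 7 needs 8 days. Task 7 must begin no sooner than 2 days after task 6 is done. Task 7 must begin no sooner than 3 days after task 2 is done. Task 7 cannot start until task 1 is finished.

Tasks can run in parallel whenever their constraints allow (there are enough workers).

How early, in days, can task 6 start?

6

Task 2 waits on its own release at day 3, so it starts at day 3 and finishes at 3 + 1 = day 4.
Task 5 waits on task 2 (finishes day 4), so it starts at day 4 and finishes at 4 + 2 = day 6.
Task 6 waits on task 5 (finishes day 6), so the earliest it can start is day 6.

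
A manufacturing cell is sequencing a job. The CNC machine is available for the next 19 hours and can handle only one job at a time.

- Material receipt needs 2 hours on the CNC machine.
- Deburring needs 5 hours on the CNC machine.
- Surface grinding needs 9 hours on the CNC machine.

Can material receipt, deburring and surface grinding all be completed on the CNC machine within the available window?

Running back to back, the jobs need 2 + 5 + 9 = 16 hours on the CNC machine.
Since 16 ≤ 19, they fit within the window.

Yes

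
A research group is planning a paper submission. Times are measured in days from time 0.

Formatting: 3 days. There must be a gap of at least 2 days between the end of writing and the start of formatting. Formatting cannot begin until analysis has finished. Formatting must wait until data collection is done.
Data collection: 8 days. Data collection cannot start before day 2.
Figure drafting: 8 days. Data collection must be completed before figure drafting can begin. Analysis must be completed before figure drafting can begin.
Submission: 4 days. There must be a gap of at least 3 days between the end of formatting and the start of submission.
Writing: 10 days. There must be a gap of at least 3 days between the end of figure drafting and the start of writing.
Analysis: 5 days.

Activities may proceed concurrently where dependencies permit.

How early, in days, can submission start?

Analysis can start immediately at day 0; it finishes at day 5.
After its own release at day 2, data collection can start at day 2 and finishes at day 10.
Figure drafting cannot start until data collection (finishes day 10); analysis (finishes day 5). The controlling bound is day 10, so figure drafting finishes at 10 + 8 = day 18.
Writing cannot begin until figure drafting (finishes day 18, plus 3-day gap → day 21). It runs from day 21 to 21 + 10 = day 31.
Formatting cannot start until writing (finishes day 31, plus 2-day gap → day 33); analysis (finishes day 5); data collection (finishes day 10). The controlling bound is day 33, so formatting finishes at 33 + 3 = day 36.
Submission waits on formatting (finishes day 36, plus 3-day gap → day 39), so the earliest it can start is day 39.

39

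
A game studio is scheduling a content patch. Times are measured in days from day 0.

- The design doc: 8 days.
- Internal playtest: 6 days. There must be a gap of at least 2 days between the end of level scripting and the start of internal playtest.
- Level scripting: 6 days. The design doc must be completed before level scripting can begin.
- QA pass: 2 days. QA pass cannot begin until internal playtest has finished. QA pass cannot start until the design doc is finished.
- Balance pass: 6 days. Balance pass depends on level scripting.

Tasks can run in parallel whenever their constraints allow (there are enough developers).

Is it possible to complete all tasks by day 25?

Yes

The design doc can start immediately at day 0; it finishes at day 8.
After the design doc (finishes day 8), level scripting can start at day 8 and finishes at day 14.
After level scripting (finishes day 14), balance pass can start at day 14 and finishes at day 20.
Internal playtest cannot begin until level scripting (finishes day 14, plus 2-day gap → day 16). It runs from day 16 to 16 + 6 = day 22.
QA pass needs all of internal playtest (finishes day 22); the design doc (finishes day 8). That puts its earliest start at day 22; it finishes at 22 + 2 = day 24.
Every task is finished by day 24, which is no later than the deadline of 25, so the schedule is feasible.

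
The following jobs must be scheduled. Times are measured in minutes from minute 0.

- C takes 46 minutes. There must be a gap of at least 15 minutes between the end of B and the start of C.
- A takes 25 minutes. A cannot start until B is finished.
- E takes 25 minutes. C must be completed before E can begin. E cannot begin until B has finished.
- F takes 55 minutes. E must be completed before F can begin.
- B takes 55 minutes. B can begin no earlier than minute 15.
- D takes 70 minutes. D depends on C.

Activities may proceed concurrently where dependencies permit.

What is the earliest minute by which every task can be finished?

211

B cannot begin until its own release at minute 15. It runs from minute 15 to 15 + 55 = minute 70.
After B (finishes minute 70, plus 15-minute gap → minute 85), C can start at minute 85 and finishes at minute 131.
For E: C (finishes minute 131); B (finishes minute 70). Taking the maximum gives a start of minute 131, and it finishes at 131 + 25 = minute 156.
F waits on E (finishes minute 156), so it starts at minute 156 and finishes at 156 + 55 = minute 211.
After C (finishes minute 131), D can start at minute 131 and finishes at minute 201.
A cannot begin until B (finishes minute 70). It runs from minute 70 to 70 + 25 = minute 95.
All tasks are finished once the last one completes. Finish times: A at 95, B at 70, C at 131, D at 201, E at 156, F at 211. The latest is minute 211.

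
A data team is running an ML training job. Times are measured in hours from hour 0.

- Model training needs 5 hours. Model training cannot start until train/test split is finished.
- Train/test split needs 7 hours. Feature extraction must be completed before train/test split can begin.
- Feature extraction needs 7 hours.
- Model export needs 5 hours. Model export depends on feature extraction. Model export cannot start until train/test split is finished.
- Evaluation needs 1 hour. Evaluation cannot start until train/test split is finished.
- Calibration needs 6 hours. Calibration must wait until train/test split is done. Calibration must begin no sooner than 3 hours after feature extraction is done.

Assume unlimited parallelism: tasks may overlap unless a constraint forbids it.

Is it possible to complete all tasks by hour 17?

Feature extraction has no prerequisites, so it starts at hour 0 and finishes at hour 7.
Train/test split cannot begin until feature extraction (finishes hour 7). It runs from hour 7 to 7 + 7 = hour 14.
Model export needs all of feature extraction (finishes hour 7); train/test split (finishes hour 14). That puts its earliest start at hour 14; it finishes at 14 + 5 = hour 19.
Calibration needs all of train/test split (finishes hour 14); feature extraction (finishes hour 7, plus 3-hour gap → hour 10). That puts its earliest start at hour 14; it finishes at 14 + 6 = hour 20.
Evaluation waits on train/test split (finishes hour 14), so it starts at hour 14 and finishes at 14 + 1 = hour 15.
After train/test split (finishes hour 14), model training can start at hour 14 and finishes at hour 19.
The earliest everything can be done is hour 20, which is after the deadline of 17, so it is not possible.

No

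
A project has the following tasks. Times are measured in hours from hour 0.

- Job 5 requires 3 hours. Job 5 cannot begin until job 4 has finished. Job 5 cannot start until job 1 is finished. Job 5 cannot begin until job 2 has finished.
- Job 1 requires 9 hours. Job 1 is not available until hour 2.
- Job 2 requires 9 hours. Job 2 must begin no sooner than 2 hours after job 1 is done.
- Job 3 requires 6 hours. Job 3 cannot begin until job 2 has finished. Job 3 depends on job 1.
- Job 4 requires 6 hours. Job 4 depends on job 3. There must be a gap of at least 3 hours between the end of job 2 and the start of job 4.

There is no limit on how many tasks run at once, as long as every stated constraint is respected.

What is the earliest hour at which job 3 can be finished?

28

Job 1 cannot begin until its own release at hour 2. It runs from hour 2 to 2 + 9 = hour 11.
After job 1 (finishes hour 11, plus 2-hour gap → hour 13), job 2 can start at hour 13 and finishes at hour 22.
Job 3 needs all of job 2 (finishes hour 22); job 1 (finishes hour 11). That puts its earliest start at hour 22; it finishes at 22 + 6 = hour 28.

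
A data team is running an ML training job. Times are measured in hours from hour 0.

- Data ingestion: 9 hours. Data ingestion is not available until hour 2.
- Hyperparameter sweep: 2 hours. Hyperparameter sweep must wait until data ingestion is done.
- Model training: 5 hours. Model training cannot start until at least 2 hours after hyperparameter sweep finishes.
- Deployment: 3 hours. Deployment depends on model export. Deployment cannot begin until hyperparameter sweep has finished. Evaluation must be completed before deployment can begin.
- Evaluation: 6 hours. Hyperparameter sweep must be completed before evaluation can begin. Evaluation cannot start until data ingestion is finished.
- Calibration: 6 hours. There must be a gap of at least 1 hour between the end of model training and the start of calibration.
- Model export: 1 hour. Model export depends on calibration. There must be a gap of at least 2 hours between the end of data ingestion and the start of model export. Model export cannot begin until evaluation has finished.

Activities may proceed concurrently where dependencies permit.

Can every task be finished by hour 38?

After its own release at hour 2, data ingestion can start at hour 2 and finishes at hour 11.
Hyperparameter sweep waits on data ingestion (finishes hour 11), so it starts at hour 11 and finishes at 11 + 2 = hour 13.
For evaluation: hyperparameter sweep (finishes hour 13); data ingestion (finishes hour 11). Taking the maximum gives a start of hour 13, and it finishes at 13 + 6 = hour 19.
After hyperparameter sweep (finishes hour 13, plus 2-hour gap → hour 15), model training can start at hour 15 and finishes at hour 20.
Calibration waits on model training (finishes hour 20, plus 1-hour gap → hour 21), so it starts at hour 21 and finishes at 21 + 6 = hour 27.
Model export needs all of calibration (finishes hour 27); data ingestion (finishes hour 11, plus 2-hour gap → hour 13); evaluation (finishes hour 19). That puts its earliest start at hour 27; it finishes at 27 + 1 = hour 28.
Deployment needs all of model export (finishes hour 28); hyperparameter sweep (finishes hour 13); evaluation (finishes hour 19). That puts its earliest start at hour 28; it finishes at 28 + 3 = hour 31.
Every task is finished by hour 31, which is no later than the deadline of 38, so the schedule is feasible.

Yes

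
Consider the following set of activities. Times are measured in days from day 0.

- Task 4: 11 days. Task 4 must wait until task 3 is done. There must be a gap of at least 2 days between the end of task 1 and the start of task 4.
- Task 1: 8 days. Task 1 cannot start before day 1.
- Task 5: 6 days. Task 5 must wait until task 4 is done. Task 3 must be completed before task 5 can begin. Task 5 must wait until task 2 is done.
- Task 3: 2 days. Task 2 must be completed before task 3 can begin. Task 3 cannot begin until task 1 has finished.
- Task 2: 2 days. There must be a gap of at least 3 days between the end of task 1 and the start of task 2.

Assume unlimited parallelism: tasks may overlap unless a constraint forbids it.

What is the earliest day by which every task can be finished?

Task 1 waits on its own release at day 1, so it starts at day 1 and finishes at 1 + 8 = day 9.
Task 2 cannot begin until task 1 (finishes day 9, plus 3-day gap → day 12). It runs from day 12 to 12 + 2 = day 14.
Task 3 cannot start until task 2 (finishes day 14); task 1 (finishes day 9). The controlling bound is day 14, so task 3 finishes at 14 + 2 = day 16.
For task 4: task 3 (finishes day 16); task 1 (finishes day 9, plus 2-day gap → day 11). Taking the maximum gives a start of day 16, and it finishes at 16 + 11 = day 27.
Task 5 cannot start until task 4 (finishes day 27); task 3 (finishes day 16); task 2 (finishes day 14). The controlling bound is day 27, so task 5 finishes at 27 + 6 = day 33.
All tasks are finished once the last one completes. Finish times: Task 1 at 9, Task 2 at 14, Task 3 at 16, Task 4 at 27, Task 5 at 33. The latest is day 33.

33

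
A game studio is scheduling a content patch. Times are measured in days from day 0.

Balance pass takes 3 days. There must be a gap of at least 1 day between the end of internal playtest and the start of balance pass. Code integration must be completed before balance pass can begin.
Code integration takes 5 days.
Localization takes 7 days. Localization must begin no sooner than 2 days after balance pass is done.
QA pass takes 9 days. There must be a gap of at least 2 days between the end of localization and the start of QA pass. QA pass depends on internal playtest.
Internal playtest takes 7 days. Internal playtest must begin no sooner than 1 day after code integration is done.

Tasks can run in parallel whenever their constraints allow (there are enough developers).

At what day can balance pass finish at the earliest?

Code integration can start immediately at day 0; it finishes at day 5.
After code integration (finishes day 5, plus 1-day gap → day 6), internal playtest can start at day 6 and finishes at day 13.
For balance pass: internal playtest (finishes day 13, plus 1-day gap → day 14); code integration (finishes day 5). Taking the maximum gives a start of day 14, and it finishes at 14 + 3 = day 17.

17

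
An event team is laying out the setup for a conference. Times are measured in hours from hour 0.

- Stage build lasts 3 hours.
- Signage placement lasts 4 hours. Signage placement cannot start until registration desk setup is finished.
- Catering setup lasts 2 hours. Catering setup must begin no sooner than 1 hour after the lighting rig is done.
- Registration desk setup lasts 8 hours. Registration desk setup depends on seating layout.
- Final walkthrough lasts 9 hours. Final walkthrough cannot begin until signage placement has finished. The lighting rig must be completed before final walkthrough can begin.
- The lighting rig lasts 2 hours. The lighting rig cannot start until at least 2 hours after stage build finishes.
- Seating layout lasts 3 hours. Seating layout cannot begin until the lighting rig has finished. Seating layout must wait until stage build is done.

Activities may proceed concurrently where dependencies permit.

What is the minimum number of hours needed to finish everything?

31

Nothing blocks stage build, so it runs from hour 0 to hour 3.
The lighting rig cannot begin until stage build (finishes hour 3, plus 2-hour gap → hour 5). It runs from hour 5 to 5 + 2 = hour 7.
Catering setup cannot begin until the lighting rig (finishes hour 7, plus 1-hour gap → hour 8). It runs from hour 8 to 8 + 2 = hour 10.
Seating layout has to wait for the lighting rig (finishes hour 7); stage build (finishes hour 3). The latest of these is hour 7, so seating layout runs hour 7 to 7 + 3 = hour 10.
Registration desk setup waits on seating layout (finishes hour 10), so it starts at hour 10 and finishes at 10 + 8 = hour 18.
Signage placement waits on registration desk setup (finishes hour 18), so it starts at hour 18 and finishes at 18 + 4 = hour 22.
For final walkthrough: signage placement (finishes hour 22); the lighting rig (finishes hour 7). Taking the maximum gives a start of hour 22, and it finishes at 22 + 9 = hour 31.
All tasks are finished once the last one completes. Finish times: Stage build at 3, The lighting rig at 7, Seating layout at 10, Registration desk setup at 18, Signage placement at 22, Catering setup at 10, Final walkthrough at 31. The latest is hour 31.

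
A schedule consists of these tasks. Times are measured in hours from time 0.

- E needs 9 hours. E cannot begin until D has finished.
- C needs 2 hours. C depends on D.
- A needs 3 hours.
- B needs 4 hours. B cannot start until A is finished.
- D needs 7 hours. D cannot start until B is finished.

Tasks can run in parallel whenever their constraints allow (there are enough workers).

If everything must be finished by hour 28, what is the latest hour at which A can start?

5

C must finish by hour 28; it takes 2 hours, so it must start by 28 − 2 = hour 26.
Nothing follows E; the deadline of hour 28 is its only limit. It must start by 28 − 9 = hour 19.
D has several dependents: C (must start by hour 26); E (must start by hour 19). The earliest of those limits is hour 19, so D must start by 19 − 7 = hour 12.
B must finish before D (must start by hour 12). With a 4-hour duration, B must start by 12 − 4 = hour 8.
A has to be done before B (must start by hour 8). That means finishing by hour 8, i.e. starting by 8 − 3 = hour 5.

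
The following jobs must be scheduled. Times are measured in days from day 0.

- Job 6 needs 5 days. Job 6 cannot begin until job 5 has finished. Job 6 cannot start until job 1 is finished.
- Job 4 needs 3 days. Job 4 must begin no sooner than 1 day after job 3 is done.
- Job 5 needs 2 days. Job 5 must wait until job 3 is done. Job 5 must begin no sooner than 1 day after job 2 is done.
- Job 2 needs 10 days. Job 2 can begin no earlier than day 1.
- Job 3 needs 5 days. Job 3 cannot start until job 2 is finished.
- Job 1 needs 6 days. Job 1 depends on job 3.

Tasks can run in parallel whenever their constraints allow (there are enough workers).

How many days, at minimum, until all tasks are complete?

27

Job 2 cannot begin until its own release at day 1. It runs from day 1 to 1 + 10 = day 11.
After job 2 (finishes day 11), job 3 can start at day 11 and finishes at day 16.
Job 5 cannot start until job 3 (finishes day 16); job 2 (finishes day 11, plus 1-day gap → day 12). The controlling bound is day 16, so job 5 finishes at 16 + 2 = day 18.
After job 3 (finishes day 16, plus 1-day gap → day 17), job 4 can start at day 17 and finishes at day 20.
Job 1 waits on job 3 (finishes day 16), so it starts at day 16 and finishes at 16 + 6 = day 22.
Job 6 needs all of job 5 (finishes day 18); job 1 (finishes day 22). That puts its earliest start at day 22; it finishes at 22 + 5 = day 27.
All tasks are finished once the last one completes. Finish times: Job 1 at 22, Job 2 at 11, Job 3 at 16, Job 4 at 20, Job 5 at 18, Job 6 at 27. The latest is day 27.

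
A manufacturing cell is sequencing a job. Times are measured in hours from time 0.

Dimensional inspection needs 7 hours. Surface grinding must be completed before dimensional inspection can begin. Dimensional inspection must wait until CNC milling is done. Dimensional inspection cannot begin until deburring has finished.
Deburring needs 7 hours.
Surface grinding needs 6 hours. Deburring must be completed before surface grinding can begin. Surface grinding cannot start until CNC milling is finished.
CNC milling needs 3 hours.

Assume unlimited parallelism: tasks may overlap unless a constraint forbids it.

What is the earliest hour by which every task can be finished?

20

Nothing blocks CNC milling, so it runs from hour 0 to hour 3.
Deburring has no prerequisites, so it starts at hour 0 and finishes at hour 7.
Surface grinding has to wait for deburring (finishes hour 7); CNC milling (finishes hour 3). The latest of these is hour 7, so surface grinding runs hour 7 to 7 + 6 = hour 13.
For dimensional inspection: surface grinding (finishes hour 13); CNC milling (finishes hour 3); deburring (finishes hour 7). Taking the maximum gives a start of hour 13, and it finishes at 13 + 7 = hour 20.
All tasks are finished once the last one completes. Finish times: Deburring at 7, CNC milling at 3, Surface grinding at 13, Dimensional inspection at 20. The latest is hour 20.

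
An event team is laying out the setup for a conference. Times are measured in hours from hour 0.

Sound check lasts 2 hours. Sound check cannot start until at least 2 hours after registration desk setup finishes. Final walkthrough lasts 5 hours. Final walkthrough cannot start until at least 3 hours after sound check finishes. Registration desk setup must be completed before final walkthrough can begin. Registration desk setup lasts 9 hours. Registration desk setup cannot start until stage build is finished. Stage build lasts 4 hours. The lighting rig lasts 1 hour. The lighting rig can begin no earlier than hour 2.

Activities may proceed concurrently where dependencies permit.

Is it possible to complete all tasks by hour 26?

The lighting rig waits on its own release at hour 2, so it starts at hour 2 and finishes at 2 + 1 = hour 3.
Nothing blocks stage build, so it runs from hour 0 to hour 4.
Registration desk setup cannot begin until stage build (finishes hour 4). It runs from hour 4 to 4 + 9 = hour 13.
Sound check cannot begin until registration desk setup (finishes hour 13, plus 2-hour gap → hour 15). It runs from hour 15 to 15 + 2 = hour 17.
Final walkthrough needs all of sound check (finishes hour 17, plus 3-hour gap → hour 20); registration desk setup (finishes hour 13). That puts its earliest start at hour 20; it finishes at 20 + 5 = hour 25.
Every task is finished by hour 25, which is no later than the deadline of 26, so the schedule is feasible.

Yes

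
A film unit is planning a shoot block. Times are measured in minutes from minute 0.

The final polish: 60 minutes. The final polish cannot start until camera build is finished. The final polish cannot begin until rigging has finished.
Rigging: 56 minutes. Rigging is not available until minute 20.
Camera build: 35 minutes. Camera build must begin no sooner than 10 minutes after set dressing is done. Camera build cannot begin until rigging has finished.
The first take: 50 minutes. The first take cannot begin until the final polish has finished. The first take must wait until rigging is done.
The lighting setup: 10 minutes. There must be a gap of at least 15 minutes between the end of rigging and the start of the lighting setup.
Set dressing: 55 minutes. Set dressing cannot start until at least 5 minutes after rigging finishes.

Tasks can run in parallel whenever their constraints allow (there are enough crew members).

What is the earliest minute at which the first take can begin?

241

Rigging waits on its own release at minute 20, so it starts at minute 20 and finishes at 20 + 56 = minute 76.
After rigging (finishes minute 76, plus 5-minute gap → minute 81), set dressing can start at minute 81 and finishes at minute 136.
Camera build needs all of set dressing (finishes minute 136, plus 10-minute gap → minute 146); rigging (finishes minute 76). That puts its earliest start at minute 146; it finishes at 146 + 35 = minute 181.
The final polish needs all of camera build (finishes minute 181); rigging (finishes minute 76). That puts its earliest start at minute 181; it finishes at 181 + 60 = minute 241.
The first take waits on the final polish (finishes minute 241); rigging (finishes minute 76). The latest of these is minute 241, which is the earliest the first take can start.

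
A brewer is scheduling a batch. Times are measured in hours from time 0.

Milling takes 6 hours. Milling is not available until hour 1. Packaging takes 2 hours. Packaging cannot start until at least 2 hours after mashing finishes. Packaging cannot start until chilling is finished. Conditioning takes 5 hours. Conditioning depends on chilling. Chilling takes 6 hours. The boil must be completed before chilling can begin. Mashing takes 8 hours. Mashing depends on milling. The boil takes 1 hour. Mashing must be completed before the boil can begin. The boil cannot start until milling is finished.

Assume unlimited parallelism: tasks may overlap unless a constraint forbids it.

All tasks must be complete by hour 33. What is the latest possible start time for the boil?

21

Conditioning has no dependents, so it just needs to finish by hour 33. Starting by 33 − 5 = hour 28 achieves that.
To finish by hour 33, packaging (duration 2) must start no later than hour 31.
For chilling: conditioning (must start by hour 28); packaging (must start by hour 31). The most restrictive is hour 28; with a 6-hour duration, chilling must start by hour 22.
The boil must finish before chilling (must start by hour 22). With a 1-hour duration, the boil must start by 22 − 1 = hour 21.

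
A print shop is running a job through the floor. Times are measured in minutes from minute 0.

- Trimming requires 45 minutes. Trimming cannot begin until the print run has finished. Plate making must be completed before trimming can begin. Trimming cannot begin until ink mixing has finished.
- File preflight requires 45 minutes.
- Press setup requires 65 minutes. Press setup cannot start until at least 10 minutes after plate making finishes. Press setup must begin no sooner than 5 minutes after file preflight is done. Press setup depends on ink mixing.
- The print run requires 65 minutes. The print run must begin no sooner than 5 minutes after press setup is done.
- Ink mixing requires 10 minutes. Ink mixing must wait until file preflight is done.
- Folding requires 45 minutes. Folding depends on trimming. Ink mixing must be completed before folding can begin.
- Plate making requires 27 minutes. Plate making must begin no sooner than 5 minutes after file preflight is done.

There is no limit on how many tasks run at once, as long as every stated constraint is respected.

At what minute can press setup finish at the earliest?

Nothing blocks file preflight, so it runs from minute 0 to minute 45.
After file preflight (finishes minute 45), ink mixing can start at minute 45 and finishes at minute 55.
After file preflight (finishes minute 45, plus 5-minute gap → minute 50), plate making can start at minute 50 and finishes at minute 77.
Press setup cannot start until plate making (finishes minute 77, plus 10-minute gap → minute 87); file preflight (finishes minute 45, plus 5-minute gap → minute 50); ink mixing (finishes minute 55). The controlling bound is minute 87, so press setup finishes at 87 + 65 = minute 152.

152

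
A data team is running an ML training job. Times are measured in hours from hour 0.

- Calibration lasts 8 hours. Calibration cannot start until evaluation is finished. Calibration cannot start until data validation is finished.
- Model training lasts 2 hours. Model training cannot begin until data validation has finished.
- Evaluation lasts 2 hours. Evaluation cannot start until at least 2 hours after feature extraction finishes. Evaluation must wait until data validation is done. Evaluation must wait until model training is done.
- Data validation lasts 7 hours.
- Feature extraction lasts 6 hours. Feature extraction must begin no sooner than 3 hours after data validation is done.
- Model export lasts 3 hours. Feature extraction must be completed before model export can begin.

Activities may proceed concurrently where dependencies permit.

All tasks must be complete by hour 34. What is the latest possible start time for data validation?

Nothing follows calibration; the deadline of hour 34 is its only limit. It must start by 34 − 8 = hour 26.
Evaluation has to be done before calibration (must start by hour 26). That means finishing by hour 26, i.e. starting by 26 − 2 = hour 24.
Model export has no dependents, so it just needs to finish by hour 34. Starting by 34 − 3 = hour 31 achieves that.
Feature extraction must finish in time for evaluation (must start by hour 24, minus 2-hour gap → hour 22); model export (must start by hour 31). The tightest is hour 22, so feature extraction must start by 22 − 6 = hour 16.
Model training has to be done before evaluation (must start by hour 24). That means finishing by hour 24, i.e. starting by 24 − 2 = hour 22.
Data validation feeds feature extraction (must start by hour 16, minus 3-hour gap → hour 13); model training (must start by hour 22); evaluation (must start by hour 24); calibration (must start by hour 26). Taking the minimum, data validation must finish by hour 13 and start by 13 − 7 = hour 6.

6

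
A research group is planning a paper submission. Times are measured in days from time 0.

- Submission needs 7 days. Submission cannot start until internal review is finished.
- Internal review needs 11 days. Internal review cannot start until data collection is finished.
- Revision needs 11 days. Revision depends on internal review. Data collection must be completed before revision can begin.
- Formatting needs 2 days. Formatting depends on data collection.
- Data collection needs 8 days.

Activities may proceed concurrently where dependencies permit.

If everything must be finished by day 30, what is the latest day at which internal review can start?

To finish by day 30, revision (duration 11) must start no later than day 19.
Nothing follows submission; the deadline of day 30 is its only limit. It must start by 30 − 7 = day 23.
Internal review must finish in time for revision (must start by day 19); submission (must start by day 23). The tightest is day 19, so internal review must start by 19 − 11 = day 8.

8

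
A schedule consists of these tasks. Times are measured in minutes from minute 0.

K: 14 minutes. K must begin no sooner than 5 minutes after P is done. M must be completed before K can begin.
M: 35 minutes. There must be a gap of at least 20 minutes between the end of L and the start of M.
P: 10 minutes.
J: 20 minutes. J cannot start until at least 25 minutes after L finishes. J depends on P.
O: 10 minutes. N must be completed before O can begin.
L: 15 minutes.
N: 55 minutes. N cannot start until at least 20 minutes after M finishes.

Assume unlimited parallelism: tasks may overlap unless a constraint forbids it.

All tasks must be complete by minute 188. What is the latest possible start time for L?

33

J must finish by minute 188; it takes 20 minutes, so it must start by 188 − 20 = minute 168.
K has no dependents, so it just needs to finish by minute 188. Starting by 188 − 14 = minute 174 achieves that.
O has no dependents, so it just needs to finish by minute 188. Starting by 188 − 10 = minute 178 achieves that.
Since O (must start by minute 178) depends on it, N must finish by minute 178. Backing off its 55-minute duration gives a latest start of minute 123.
M feeds K (must start by minute 174); N (must start by minute 123, minus 20-minute gap → minute 103). Taking the minimum, M must finish by minute 103 and start by 103 − 35 = minute 68.
For L: J (must start by minute 168, minus 25-minute gap → minute 143); M (must start by minute 68, minus 20-minute gap → minute 48). The most restrictive is minute 48; with a 15-minute duration, L must start by minute 33.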